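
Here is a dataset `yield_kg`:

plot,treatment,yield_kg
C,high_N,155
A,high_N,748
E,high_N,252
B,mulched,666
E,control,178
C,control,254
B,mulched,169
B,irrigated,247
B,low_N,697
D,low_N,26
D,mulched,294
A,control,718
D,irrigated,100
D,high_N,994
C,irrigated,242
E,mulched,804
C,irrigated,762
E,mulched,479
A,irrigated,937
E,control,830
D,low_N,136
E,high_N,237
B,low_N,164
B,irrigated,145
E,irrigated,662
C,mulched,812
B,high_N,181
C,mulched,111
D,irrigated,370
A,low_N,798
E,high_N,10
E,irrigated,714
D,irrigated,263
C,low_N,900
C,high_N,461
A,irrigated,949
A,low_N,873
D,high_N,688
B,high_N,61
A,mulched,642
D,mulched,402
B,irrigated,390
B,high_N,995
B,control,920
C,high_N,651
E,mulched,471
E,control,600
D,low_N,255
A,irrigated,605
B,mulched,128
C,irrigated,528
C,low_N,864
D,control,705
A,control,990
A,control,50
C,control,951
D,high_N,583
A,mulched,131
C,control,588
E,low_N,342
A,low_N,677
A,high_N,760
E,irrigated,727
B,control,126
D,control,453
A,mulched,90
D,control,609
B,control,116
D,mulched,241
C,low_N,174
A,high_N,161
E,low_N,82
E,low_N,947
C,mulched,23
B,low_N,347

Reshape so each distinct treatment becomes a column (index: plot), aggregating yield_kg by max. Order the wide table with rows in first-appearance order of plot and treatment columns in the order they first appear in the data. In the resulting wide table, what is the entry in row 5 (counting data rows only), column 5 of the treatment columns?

With rows in first-appearance order of plot, row 5 is plot=D. treatment columns in first-appearance order: high_N, mulched, control, irrigated, low_N; column 5 is low_N.
Long rows with plot=D, treatment=low_N: max(26, 136, 255) = 255.

255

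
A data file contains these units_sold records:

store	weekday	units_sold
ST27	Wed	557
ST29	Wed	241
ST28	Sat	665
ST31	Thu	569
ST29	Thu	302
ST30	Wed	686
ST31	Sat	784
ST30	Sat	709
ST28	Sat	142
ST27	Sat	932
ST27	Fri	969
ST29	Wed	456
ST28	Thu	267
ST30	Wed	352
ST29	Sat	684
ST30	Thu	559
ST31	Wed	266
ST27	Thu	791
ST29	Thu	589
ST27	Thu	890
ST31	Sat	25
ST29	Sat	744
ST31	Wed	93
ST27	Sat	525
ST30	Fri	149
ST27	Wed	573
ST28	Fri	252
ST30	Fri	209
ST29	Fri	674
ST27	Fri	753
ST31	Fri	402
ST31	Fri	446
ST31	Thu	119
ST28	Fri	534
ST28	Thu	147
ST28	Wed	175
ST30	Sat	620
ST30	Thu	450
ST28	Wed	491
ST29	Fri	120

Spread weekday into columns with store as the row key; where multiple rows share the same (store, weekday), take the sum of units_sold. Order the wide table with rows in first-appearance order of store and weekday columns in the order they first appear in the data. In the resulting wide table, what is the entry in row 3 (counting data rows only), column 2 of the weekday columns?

807

With rows in first-appearance order of store, row 3 is store=ST28. weekday columns in first-appearance order: Wed, Sat, Thu, Fri; column 2 is Sat.
Long rows with store=ST28, weekday=Sat: 665 + 142 = 807.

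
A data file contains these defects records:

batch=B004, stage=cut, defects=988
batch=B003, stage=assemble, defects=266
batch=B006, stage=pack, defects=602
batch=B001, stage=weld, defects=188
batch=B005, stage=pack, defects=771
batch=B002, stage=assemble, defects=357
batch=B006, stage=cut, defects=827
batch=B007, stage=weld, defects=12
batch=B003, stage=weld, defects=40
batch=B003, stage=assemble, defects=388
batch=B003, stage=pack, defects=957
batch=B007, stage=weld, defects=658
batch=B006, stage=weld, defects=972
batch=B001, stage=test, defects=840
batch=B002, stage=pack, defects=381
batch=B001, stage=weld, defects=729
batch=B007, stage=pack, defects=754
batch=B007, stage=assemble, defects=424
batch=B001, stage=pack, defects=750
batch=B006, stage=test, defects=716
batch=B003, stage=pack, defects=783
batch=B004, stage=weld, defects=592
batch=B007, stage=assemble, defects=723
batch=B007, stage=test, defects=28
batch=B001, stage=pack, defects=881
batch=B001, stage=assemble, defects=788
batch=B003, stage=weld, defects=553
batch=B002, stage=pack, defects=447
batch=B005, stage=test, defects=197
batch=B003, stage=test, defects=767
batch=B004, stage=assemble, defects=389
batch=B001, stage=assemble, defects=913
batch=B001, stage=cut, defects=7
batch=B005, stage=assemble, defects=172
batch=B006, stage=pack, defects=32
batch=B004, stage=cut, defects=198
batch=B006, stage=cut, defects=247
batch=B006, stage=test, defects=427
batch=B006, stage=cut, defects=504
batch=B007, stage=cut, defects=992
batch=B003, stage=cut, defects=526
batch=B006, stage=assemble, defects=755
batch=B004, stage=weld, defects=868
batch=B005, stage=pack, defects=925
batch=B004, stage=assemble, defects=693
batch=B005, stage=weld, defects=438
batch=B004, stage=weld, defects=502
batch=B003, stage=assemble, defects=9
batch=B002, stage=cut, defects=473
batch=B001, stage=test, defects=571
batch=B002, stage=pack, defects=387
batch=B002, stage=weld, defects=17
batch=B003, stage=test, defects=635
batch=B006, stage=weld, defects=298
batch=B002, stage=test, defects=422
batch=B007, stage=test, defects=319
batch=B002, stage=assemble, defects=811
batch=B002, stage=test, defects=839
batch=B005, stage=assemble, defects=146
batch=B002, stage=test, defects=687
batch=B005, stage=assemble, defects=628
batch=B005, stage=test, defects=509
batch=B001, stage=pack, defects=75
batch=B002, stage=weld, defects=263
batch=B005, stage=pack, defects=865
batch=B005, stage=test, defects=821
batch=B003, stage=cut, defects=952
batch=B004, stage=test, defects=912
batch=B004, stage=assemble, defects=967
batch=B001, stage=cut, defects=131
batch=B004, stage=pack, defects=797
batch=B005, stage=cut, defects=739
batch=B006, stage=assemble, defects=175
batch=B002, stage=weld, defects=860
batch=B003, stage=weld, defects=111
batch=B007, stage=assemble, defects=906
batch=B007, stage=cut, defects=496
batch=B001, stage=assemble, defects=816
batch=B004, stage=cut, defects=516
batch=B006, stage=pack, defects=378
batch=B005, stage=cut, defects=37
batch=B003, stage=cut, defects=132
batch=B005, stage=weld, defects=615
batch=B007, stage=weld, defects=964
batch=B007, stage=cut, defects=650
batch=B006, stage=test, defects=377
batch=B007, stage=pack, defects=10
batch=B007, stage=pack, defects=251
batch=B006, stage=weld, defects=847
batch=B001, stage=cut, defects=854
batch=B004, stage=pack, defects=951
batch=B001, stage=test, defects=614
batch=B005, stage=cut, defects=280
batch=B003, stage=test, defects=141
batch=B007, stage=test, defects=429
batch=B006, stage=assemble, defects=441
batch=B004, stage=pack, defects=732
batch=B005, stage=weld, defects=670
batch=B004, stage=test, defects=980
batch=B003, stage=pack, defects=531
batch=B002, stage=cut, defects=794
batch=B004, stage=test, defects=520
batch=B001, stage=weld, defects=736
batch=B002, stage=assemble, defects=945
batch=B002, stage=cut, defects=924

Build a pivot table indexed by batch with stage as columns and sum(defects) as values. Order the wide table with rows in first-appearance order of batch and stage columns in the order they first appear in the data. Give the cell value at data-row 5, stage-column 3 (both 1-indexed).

With rows in first-appearance order of batch, row 5 is batch=B005. stage columns in first-appearance order: cut, assemble, pack, weld, test; column 3 is pack.
Long rows with batch=B005, stage=pack: 771 + 925 + 865 = 2561.

2561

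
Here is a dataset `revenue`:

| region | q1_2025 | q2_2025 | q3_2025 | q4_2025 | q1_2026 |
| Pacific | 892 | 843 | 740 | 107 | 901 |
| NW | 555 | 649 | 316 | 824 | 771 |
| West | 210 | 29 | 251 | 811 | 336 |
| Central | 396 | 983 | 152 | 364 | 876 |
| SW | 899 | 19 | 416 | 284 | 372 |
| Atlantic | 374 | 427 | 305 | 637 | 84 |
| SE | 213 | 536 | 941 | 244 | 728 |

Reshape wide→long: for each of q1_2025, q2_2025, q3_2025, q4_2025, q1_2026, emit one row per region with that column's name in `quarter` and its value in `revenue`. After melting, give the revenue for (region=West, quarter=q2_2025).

Unpivoting turns each (region, wide-column) pair into one long row.
The wide cell at row West, column q2_2025 holds 29, so the long row (West, q2_2025) has revenue=29.

29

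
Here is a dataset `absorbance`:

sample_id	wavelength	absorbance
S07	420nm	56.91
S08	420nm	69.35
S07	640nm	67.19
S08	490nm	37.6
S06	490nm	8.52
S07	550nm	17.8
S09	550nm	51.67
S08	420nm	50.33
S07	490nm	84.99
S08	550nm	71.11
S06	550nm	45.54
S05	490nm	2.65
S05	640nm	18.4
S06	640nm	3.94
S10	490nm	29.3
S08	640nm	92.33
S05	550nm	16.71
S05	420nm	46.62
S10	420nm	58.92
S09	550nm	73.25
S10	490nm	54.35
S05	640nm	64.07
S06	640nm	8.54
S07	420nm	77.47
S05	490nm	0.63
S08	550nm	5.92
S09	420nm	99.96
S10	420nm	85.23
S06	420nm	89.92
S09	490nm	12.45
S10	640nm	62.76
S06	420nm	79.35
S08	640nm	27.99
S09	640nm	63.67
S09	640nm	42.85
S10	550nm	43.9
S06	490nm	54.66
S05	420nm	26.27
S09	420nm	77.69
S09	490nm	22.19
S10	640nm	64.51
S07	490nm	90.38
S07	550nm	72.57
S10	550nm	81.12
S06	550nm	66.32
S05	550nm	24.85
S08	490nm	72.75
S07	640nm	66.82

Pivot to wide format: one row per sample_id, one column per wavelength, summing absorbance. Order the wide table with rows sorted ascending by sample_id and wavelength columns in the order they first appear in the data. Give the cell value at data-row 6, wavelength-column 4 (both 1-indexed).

With rows sorted ascending by sample_id, row 6 is sample_id=S10. wavelength columns in first-appearance order: 420nm, 640nm, 490nm, 550nm; column 4 is 550nm.
Long rows with sample_id=S10, wavelength=550nm: 43.9 + 81.12 = 125.02.

125.02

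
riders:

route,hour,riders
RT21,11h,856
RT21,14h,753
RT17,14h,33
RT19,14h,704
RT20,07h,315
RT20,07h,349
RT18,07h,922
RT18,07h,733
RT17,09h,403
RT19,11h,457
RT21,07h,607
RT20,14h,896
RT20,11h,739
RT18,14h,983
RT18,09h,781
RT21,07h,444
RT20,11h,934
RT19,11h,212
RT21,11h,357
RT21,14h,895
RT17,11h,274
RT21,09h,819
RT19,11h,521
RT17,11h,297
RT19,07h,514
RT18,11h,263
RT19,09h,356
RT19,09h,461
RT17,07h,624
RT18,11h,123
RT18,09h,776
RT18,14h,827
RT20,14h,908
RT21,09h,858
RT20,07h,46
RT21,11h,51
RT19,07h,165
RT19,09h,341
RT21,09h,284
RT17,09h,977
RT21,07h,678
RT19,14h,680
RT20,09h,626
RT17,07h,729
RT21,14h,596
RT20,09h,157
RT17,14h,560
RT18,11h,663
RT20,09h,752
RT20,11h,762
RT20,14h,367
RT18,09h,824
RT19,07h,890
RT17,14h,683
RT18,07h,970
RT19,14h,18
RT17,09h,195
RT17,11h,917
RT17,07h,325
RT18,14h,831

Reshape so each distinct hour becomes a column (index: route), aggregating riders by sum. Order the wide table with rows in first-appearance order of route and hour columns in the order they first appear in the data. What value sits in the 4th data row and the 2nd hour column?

With rows in first-appearance order of route, row 4 is route=RT20. hour columns in first-appearance order: 11h, 14h, 07h, 09h; column 2 is 14h.
Long rows with route=RT20, hour=14h: 896 + 908 + 367 = 2171.

2171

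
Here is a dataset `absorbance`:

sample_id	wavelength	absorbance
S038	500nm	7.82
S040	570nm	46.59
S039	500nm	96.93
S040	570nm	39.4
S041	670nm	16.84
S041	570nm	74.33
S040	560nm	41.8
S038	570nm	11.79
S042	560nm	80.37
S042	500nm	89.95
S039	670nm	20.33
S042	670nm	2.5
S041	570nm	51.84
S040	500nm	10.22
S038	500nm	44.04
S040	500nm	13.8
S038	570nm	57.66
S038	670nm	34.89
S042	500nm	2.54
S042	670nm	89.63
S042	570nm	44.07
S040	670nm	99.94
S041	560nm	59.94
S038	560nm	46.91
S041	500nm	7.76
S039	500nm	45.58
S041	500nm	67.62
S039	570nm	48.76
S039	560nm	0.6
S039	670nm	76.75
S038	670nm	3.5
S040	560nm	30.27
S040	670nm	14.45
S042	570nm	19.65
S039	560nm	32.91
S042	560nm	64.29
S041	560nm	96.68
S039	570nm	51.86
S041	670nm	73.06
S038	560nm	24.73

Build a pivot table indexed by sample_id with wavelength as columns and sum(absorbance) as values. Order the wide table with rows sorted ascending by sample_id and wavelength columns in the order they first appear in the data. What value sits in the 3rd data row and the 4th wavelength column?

With rows sorted ascending by sample_id, row 3 is sample_id=S040. wavelength columns in first-appearance order: 500nm, 570nm, 670nm, 560nm; column 4 is 560nm.
Long rows with sample_id=S040, wavelength=560nm: 41.8 + 30.27 = 72.07.

72.07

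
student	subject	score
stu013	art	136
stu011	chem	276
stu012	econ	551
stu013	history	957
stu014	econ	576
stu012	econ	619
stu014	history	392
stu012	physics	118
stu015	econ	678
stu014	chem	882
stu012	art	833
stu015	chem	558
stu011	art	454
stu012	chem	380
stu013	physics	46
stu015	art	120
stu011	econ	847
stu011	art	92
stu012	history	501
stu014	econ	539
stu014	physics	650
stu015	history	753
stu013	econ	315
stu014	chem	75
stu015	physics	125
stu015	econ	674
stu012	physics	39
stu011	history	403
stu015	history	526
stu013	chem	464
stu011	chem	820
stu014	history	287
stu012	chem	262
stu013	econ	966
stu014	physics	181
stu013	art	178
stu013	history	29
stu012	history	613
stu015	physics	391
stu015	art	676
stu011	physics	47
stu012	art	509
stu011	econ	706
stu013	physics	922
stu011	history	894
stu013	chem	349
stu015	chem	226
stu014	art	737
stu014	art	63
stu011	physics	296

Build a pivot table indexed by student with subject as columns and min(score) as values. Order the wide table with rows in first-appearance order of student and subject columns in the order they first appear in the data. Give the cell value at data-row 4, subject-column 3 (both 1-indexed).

539

With rows in first-appearance order of student, row 4 is student=stu014. subject columns in first-appearance order: art, chem, econ, history, physics; column 3 is econ.
Long rows with student=stu014, subject=econ: min(576, 539) = 539.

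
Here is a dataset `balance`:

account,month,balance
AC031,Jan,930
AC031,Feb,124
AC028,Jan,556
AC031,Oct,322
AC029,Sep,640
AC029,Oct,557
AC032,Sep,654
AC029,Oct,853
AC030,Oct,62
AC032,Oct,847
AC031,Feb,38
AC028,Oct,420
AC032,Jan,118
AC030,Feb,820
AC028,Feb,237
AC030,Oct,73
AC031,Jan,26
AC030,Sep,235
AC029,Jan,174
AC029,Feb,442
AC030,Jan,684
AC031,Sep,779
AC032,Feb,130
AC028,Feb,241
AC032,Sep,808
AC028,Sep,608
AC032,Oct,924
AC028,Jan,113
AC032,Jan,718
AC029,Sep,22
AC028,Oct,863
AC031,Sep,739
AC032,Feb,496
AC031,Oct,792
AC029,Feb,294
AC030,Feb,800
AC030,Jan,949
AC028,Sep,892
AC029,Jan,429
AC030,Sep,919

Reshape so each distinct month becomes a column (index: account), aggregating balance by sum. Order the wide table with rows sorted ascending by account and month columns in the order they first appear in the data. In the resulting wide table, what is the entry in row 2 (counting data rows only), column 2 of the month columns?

With rows sorted ascending by account, row 2 is account=AC029. month columns in first-appearance order: Jan, Feb, Oct, Sep; column 2 is Feb.
Long rows with account=AC029, month=Feb: 442 + 294 = 736.

736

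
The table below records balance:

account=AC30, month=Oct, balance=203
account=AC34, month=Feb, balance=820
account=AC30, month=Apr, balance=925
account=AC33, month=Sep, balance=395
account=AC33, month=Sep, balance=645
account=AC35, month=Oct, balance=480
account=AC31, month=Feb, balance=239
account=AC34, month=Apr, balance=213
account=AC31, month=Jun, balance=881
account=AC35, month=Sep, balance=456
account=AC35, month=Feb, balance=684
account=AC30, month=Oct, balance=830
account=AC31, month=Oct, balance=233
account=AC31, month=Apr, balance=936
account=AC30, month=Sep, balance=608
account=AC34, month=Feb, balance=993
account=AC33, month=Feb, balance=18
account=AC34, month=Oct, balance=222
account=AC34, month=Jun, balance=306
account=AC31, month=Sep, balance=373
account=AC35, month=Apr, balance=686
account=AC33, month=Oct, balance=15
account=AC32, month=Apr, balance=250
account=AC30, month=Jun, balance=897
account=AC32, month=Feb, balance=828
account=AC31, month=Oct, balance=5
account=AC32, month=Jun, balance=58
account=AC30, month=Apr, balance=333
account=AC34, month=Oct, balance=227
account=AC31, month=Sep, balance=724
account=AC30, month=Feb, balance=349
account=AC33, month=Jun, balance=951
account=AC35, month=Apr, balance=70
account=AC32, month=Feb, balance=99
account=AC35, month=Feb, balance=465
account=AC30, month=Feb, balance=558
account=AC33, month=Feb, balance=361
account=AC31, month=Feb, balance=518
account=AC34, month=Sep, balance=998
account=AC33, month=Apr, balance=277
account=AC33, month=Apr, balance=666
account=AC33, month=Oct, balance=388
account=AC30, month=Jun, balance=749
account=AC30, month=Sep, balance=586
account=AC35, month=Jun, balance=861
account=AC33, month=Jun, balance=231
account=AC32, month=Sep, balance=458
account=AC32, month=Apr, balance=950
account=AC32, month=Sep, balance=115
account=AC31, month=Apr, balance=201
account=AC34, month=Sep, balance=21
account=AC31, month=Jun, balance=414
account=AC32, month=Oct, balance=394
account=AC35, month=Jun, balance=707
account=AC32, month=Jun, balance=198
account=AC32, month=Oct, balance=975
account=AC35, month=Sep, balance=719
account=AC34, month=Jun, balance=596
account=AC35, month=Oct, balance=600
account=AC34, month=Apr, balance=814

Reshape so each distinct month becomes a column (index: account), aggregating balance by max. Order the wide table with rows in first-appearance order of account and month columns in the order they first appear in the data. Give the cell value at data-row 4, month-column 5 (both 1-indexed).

861

With rows in first-appearance order of account, row 4 is account=AC35. month columns in first-appearance order: Oct, Feb, Apr, Sep, Jun; column 5 is Jun.
Long rows with account=AC35, month=Jun: max(861, 707) = 861.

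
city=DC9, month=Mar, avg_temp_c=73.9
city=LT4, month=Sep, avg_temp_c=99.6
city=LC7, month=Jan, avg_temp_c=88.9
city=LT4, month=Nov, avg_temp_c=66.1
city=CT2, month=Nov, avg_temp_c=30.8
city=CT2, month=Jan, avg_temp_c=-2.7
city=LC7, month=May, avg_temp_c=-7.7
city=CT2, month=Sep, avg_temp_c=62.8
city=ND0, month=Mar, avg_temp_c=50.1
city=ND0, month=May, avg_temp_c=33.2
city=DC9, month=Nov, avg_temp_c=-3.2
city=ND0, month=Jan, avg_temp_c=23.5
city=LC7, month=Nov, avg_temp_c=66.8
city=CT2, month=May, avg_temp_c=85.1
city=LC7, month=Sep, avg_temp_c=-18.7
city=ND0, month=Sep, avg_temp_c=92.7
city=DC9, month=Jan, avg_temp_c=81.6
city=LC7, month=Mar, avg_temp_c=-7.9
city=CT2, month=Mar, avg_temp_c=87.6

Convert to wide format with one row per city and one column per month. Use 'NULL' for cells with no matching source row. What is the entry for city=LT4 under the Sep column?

99.6

The long row with city=LT4, month=Sep has avg_temp_c=99.6.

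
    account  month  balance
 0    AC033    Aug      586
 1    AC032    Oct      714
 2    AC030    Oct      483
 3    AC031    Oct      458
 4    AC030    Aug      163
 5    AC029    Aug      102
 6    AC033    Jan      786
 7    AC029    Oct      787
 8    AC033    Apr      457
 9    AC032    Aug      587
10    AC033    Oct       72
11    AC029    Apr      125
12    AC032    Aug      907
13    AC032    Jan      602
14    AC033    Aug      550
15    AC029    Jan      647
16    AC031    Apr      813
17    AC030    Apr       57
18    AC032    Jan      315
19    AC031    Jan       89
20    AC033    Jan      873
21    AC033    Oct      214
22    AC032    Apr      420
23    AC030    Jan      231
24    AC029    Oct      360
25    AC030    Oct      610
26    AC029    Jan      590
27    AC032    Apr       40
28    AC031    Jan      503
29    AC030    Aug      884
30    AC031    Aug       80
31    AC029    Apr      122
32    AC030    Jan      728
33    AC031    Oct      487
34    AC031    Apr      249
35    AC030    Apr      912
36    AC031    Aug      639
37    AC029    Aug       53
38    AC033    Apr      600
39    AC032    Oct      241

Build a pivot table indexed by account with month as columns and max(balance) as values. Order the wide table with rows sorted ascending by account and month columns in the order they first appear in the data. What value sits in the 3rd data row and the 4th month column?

813

With rows sorted ascending by account, row 3 is account=AC031. month columns in first-appearance order: Aug, Oct, Jan, Apr; column 4 is Apr.
Long rows with account=AC031, month=Apr: max(813, 249) = 813.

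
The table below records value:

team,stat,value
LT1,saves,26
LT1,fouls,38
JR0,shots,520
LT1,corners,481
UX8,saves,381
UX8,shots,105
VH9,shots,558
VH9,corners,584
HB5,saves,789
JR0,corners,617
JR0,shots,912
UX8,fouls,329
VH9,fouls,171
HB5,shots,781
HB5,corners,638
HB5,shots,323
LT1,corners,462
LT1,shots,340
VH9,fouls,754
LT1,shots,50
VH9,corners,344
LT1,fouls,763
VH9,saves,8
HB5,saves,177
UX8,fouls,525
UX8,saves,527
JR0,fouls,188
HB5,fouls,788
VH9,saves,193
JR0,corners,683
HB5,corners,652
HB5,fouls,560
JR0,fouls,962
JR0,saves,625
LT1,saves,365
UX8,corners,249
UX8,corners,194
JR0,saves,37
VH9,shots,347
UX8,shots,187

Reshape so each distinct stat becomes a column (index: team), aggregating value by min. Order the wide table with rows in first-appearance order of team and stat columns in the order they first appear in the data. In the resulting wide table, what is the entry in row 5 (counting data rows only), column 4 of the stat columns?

With rows in first-appearance order of team, row 5 is team=HB5. stat columns in first-appearance order: saves, fouls, shots, corners; column 4 is corners.
Long rows with team=HB5, stat=corners: min(638, 652) = 638.

638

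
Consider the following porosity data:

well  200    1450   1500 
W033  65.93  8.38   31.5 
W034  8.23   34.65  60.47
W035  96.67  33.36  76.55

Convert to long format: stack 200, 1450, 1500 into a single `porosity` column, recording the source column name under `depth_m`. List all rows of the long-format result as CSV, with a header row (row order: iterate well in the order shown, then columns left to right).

well,depth_m,porosity
W033,200,65.93
W033,1450,8.38
W033,1500,31.5
W034,200,8.23
W034,1450,34.65
W034,1500,60.47
W035,200,96.67
W035,1450,33.36
W035,1500,76.55

Each (well, column) pair becomes one row: 3 × 3 = 9 rows.
For example, (W033, 200) → porosity=65.93.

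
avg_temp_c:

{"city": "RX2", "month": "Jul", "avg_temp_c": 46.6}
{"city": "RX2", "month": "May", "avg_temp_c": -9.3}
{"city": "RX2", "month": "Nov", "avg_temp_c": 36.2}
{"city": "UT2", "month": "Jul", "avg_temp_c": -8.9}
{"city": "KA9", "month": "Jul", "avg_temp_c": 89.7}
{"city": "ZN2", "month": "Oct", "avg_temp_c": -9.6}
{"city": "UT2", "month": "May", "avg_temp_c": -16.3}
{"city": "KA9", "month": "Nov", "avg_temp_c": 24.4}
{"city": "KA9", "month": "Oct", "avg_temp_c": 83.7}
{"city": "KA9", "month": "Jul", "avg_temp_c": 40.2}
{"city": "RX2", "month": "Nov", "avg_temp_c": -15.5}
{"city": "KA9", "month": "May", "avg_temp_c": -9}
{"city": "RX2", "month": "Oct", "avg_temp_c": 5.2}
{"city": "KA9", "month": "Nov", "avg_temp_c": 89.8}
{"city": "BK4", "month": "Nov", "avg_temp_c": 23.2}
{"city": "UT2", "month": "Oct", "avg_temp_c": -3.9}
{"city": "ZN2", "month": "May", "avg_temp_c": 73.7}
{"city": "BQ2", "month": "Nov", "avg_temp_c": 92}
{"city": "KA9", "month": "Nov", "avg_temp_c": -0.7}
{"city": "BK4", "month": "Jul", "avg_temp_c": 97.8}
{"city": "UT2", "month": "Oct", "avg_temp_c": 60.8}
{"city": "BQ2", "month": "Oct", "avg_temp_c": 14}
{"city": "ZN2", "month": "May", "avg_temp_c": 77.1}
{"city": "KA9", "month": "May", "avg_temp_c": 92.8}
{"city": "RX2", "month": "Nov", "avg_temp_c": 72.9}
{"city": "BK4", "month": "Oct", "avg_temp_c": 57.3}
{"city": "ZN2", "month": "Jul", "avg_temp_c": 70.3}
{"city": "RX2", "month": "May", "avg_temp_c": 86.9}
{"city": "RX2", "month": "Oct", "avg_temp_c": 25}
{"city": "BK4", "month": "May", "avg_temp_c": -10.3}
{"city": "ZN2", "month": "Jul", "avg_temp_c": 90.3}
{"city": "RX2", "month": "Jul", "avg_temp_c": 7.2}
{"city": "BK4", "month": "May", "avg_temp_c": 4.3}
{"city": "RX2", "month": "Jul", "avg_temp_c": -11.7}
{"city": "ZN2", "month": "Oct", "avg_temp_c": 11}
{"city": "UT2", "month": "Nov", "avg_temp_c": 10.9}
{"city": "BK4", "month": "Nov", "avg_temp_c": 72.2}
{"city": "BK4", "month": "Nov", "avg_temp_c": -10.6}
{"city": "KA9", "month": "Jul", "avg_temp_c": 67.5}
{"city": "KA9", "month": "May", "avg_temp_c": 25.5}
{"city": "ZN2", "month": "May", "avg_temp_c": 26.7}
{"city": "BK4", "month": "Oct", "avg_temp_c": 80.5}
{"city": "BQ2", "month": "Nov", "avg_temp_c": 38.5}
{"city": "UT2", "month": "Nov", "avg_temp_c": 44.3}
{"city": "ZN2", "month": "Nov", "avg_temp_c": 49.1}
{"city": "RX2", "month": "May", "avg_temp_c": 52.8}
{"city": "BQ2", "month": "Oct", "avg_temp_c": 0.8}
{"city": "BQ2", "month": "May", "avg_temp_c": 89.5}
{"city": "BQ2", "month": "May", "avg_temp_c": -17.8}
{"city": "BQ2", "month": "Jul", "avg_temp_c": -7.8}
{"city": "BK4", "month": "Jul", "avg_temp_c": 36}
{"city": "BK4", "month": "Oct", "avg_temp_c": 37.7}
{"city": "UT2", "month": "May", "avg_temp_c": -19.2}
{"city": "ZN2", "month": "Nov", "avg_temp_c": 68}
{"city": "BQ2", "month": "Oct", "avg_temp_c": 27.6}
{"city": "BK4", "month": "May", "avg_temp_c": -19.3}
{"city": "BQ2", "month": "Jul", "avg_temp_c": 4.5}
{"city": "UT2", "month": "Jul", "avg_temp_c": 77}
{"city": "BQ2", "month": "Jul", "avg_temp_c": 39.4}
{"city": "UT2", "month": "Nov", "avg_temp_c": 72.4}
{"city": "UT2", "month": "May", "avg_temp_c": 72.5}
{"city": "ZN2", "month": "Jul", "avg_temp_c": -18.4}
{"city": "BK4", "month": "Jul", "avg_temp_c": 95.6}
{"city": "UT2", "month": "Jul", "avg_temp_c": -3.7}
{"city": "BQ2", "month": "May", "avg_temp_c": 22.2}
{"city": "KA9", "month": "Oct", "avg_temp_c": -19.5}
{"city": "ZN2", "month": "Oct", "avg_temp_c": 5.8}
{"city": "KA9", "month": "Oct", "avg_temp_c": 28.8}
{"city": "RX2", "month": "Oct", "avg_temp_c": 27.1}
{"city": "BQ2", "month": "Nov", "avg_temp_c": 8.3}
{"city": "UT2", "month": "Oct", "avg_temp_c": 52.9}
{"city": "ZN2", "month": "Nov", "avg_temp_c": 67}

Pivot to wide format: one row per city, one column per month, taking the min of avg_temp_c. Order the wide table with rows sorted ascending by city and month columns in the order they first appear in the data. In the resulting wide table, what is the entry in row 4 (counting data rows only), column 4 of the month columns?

5.2

With rows sorted ascending by city, row 4 is city=RX2. month columns in first-appearance order: Jul, May, Nov, Oct; column 4 is Oct.
Long rows with city=RX2, month=Oct: min(5.2, 25, 27.1) = 5.2.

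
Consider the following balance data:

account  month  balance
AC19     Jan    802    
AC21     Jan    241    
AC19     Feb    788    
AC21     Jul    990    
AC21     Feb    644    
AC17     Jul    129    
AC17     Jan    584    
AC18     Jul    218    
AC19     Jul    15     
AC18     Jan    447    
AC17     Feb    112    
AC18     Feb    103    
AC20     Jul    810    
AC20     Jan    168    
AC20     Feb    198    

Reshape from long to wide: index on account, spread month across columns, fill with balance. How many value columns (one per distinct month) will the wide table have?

3 distinct month values: Jan, Jul, Feb.

3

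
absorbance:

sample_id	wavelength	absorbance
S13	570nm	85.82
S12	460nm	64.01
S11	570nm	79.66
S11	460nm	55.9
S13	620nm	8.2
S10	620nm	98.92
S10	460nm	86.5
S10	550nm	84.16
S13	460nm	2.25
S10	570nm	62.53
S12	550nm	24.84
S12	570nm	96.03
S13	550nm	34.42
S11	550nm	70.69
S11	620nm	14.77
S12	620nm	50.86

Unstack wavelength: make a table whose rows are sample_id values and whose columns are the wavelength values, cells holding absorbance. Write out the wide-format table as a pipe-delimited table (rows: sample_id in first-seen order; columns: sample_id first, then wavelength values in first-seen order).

Columns: sample_id plus the 4 distinct wavelength values (570nm, 460nm, 620nm, 550nm).
For example, row S13 column 570nm takes absorbance=85.82 from the long row (S13, 570nm).

| sample_id | 570nm | 460nm | 620nm | 550nm |
| S13 | 85.82 | 2.25 | 8.2 | 34.42 |
| S12 | 96.03 | 64.01 | 50.86 | 24.84 |
| S11 | 79.66 | 55.9 | 14.77 | 70.69 |
| S10 | 62.53 | 86.5 | 98.92 | 84.16 |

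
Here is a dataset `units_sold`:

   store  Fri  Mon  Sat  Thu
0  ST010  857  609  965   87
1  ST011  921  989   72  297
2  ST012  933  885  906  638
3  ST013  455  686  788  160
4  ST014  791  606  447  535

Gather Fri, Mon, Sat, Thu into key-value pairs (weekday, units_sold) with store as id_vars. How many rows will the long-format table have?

20

5 store values × 4 melted columns = 20 rows.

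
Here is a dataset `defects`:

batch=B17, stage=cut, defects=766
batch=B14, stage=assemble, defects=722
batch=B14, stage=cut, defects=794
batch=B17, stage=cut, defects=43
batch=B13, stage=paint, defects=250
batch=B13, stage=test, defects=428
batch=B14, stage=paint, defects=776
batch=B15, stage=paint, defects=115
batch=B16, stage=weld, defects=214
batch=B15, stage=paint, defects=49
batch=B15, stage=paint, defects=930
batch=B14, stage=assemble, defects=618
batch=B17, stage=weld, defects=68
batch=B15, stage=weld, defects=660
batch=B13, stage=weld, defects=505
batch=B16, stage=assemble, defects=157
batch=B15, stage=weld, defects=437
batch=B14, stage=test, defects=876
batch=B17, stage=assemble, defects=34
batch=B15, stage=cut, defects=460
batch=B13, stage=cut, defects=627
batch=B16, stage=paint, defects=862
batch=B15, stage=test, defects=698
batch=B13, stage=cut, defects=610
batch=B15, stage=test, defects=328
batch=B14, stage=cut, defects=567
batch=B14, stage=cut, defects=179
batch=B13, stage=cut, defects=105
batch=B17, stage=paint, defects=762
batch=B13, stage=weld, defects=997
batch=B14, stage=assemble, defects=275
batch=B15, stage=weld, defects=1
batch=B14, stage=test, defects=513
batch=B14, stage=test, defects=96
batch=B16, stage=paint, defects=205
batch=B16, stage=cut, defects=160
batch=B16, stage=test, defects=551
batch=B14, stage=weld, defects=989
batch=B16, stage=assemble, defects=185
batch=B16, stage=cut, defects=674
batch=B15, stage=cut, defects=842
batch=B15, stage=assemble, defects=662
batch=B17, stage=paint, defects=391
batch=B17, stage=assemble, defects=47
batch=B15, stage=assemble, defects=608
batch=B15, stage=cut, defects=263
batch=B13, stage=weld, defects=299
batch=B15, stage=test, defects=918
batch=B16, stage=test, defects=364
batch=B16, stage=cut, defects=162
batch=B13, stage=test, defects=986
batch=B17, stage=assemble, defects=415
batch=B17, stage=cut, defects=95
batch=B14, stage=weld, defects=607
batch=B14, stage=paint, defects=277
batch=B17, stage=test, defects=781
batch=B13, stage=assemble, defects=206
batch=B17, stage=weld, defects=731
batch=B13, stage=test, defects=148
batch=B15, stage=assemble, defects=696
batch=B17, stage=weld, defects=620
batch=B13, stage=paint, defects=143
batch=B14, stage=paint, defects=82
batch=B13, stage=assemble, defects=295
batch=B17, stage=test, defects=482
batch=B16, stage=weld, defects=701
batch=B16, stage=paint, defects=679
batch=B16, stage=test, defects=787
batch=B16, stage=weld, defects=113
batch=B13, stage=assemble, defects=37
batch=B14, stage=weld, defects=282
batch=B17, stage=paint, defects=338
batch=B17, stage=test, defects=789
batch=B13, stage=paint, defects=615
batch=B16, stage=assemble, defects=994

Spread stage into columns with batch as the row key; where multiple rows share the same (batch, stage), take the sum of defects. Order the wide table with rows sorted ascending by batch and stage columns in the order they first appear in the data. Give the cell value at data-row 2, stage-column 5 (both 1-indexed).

1878

With rows sorted ascending by batch, row 2 is batch=B14. stage columns in first-appearance order: cut, assemble, paint, test, weld; column 5 is weld.
Long rows with batch=B14, stage=weld: 989 + 607 + 282 = 1878.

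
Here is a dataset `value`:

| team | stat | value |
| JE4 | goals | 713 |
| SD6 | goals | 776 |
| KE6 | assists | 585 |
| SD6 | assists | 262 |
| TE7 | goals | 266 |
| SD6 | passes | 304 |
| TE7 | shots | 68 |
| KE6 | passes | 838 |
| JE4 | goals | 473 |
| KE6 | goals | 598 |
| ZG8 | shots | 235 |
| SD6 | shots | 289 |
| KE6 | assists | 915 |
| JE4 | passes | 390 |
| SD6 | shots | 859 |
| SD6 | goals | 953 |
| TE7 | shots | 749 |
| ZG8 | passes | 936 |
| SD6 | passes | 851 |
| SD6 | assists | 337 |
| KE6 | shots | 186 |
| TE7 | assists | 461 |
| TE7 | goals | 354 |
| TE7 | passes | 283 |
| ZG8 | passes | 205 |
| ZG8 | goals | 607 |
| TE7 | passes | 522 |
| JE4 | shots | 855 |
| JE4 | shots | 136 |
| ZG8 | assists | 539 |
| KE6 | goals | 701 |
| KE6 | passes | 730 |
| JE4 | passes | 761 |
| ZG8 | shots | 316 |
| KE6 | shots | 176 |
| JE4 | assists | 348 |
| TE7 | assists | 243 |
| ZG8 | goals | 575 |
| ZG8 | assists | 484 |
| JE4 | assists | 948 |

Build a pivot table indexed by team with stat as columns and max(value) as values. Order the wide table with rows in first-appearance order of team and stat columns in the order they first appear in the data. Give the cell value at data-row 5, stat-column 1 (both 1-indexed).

With rows in first-appearance order of team, row 5 is team=ZG8. stat columns in first-appearance order: goals, assists, passes, shots; column 1 is goals.
Long rows with team=ZG8, stat=goals: max(607, 575) = 607.

607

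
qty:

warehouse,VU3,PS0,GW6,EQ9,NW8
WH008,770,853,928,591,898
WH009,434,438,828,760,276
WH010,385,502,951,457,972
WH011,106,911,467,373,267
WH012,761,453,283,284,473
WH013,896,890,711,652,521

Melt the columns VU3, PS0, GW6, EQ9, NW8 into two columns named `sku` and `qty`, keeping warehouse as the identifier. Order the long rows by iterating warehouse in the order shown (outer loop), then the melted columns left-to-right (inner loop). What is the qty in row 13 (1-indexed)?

951

30 rows total (6 × 5). Row 13: index ⌊(13-1)/5⌋ = 2 into warehouse → WH010; (13-1) mod 5 = 2 into the melted columns → GW6.
So row 13 is (WH010, GW6, 951); qty = 951.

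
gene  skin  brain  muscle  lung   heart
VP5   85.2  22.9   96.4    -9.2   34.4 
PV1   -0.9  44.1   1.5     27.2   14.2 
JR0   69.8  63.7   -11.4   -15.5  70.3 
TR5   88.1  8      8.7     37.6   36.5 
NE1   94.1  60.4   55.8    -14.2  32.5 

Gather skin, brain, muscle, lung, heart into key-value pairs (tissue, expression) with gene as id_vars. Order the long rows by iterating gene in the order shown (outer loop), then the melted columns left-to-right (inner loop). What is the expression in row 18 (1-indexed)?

25 rows total (5 × 5). Row 18: index ⌊(18-1)/5⌋ = 3 into gene → TR5; (18-1) mod 5 = 2 into the melted columns → muscle.
So row 18 is (TR5, muscle, 8.7); expression = 8.7.

8.7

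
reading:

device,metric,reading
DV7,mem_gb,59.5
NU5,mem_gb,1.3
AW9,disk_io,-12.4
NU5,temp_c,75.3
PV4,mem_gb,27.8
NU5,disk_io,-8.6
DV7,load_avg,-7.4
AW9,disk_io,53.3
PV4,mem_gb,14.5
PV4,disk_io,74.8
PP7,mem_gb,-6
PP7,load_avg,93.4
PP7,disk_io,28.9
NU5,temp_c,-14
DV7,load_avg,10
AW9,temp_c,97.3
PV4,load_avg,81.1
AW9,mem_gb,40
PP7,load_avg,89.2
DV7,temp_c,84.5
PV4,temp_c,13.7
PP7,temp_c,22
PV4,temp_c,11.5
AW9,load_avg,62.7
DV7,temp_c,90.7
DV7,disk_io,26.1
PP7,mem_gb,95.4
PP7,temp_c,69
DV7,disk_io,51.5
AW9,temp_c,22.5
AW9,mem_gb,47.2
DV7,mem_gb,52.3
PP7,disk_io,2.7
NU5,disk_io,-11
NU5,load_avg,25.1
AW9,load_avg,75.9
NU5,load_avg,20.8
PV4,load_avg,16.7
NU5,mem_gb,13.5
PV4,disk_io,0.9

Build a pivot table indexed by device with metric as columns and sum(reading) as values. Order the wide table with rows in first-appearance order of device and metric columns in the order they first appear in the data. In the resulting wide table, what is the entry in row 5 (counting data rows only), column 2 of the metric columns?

With rows in first-appearance order of device, row 5 is device=PP7. metric columns in first-appearance order: mem_gb, disk_io, temp_c, load_avg; column 2 is disk_io.
Long rows with device=PP7, metric=disk_io: 28.9 + 2.7 = 31.6.

31.6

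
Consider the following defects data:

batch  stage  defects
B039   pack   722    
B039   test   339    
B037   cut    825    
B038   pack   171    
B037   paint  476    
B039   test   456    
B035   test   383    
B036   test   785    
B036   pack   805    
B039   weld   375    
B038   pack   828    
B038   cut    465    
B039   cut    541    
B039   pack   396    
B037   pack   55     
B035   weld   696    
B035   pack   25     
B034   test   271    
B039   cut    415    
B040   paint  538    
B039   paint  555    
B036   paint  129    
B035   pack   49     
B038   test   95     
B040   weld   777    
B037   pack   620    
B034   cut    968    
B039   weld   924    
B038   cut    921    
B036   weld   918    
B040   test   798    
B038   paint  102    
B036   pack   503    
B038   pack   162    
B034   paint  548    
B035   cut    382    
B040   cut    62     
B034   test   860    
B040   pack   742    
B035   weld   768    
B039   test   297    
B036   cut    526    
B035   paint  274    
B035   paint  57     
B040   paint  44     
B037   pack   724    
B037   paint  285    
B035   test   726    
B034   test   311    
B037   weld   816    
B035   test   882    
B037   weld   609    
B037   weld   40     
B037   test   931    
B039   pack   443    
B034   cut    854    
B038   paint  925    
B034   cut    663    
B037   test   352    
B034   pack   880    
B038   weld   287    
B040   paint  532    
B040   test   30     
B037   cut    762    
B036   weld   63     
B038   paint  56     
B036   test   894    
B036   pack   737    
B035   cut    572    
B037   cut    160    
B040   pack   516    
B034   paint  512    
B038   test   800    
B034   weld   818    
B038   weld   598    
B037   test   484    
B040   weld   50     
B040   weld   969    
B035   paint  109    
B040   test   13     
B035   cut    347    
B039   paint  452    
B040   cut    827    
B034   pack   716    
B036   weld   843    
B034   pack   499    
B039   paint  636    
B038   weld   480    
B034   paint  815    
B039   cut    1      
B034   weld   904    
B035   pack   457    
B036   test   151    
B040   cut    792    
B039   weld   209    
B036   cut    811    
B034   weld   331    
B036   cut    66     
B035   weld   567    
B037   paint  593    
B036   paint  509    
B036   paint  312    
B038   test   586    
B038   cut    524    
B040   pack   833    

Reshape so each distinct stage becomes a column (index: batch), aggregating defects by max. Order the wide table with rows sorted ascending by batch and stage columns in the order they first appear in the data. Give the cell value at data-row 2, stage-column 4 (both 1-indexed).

With rows sorted ascending by batch, row 2 is batch=B035. stage columns in first-appearance order: pack, test, cut, paint, weld; column 4 is paint.
Long rows with batch=B035, stage=paint: max(274, 57, 109) = 274.

274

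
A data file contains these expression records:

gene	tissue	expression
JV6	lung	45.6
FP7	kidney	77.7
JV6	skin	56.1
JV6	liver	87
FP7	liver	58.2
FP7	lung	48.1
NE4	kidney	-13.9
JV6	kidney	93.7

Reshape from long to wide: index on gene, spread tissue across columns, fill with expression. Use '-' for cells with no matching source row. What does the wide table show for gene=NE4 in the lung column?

-

No long-format row has gene=NE4 and tissue=lung, so the cell is -.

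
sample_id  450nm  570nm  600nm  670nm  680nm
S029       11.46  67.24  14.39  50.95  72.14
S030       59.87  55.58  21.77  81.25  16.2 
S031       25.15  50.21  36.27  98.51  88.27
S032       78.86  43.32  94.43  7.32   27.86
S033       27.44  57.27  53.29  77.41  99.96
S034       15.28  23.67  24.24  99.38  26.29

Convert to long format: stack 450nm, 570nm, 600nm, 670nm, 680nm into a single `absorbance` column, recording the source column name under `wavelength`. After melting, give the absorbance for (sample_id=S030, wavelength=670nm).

81.25

Unpivoting turns each (sample_id, wide-column) pair into one long row.
The wide cell at row S030, column 670nm holds 81.25, so the long row (S030, 670nm) has absorbance=81.25.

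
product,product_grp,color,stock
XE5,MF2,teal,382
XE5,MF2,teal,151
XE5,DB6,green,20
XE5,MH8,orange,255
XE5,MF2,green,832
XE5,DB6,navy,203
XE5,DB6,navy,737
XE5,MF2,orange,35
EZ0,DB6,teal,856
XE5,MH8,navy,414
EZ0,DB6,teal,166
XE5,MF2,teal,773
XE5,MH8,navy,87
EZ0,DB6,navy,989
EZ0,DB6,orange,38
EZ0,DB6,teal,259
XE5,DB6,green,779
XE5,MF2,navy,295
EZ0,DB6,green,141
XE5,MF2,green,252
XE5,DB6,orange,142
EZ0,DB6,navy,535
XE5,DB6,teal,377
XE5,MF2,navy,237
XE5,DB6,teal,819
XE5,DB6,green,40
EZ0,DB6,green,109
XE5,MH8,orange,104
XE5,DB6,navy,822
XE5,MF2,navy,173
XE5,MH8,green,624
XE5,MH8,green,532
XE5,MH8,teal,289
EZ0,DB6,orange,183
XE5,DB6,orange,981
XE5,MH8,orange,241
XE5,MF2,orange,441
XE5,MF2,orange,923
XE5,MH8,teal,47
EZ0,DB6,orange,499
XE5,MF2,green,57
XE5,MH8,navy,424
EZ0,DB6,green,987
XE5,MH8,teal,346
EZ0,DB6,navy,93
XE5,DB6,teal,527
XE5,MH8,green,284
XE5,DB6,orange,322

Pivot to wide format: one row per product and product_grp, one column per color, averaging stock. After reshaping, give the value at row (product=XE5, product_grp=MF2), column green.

Rows with product=XE5, product_grp=MF2 and color=green: stock values are 832, 252, 57.
(832 + 252 + 57) / 3 = 380.33.

380.33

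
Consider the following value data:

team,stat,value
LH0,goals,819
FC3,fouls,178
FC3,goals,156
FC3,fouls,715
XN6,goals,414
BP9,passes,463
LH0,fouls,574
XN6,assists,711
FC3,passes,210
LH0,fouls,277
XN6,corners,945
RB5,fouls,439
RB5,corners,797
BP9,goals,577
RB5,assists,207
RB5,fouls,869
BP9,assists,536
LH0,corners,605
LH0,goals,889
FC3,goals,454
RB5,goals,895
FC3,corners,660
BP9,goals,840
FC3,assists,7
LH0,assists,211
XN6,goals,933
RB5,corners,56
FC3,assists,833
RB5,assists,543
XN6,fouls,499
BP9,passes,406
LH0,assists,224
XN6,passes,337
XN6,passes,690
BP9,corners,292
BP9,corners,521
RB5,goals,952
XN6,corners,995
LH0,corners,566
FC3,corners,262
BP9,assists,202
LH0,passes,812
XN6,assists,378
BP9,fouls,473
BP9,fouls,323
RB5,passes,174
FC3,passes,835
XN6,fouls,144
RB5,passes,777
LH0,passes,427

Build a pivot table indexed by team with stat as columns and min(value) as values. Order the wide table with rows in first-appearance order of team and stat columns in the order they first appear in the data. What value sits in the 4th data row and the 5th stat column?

With rows in first-appearance order of team, row 4 is team=BP9. stat columns in first-appearance order: goals, fouls, passes, assists, corners; column 5 is corners.
Long rows with team=BP9, stat=corners: min(292, 521) = 292.

292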